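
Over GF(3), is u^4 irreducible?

Write P(u) = u^4.
Check for roots in GF(3): P(0) = 0 → root; P(1) = 1; P(2) = 1.
P(0) = 0, so (u) divides P(u); P is reducible.

No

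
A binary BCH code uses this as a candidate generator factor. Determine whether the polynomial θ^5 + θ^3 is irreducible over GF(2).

No

Write P(θ) = θ^5 + θ^3.
Check for roots in GF(2): P(0) = 0 → root; P(1) = 0 → root.
P(0) = 0, so (θ) divides P(θ); P is reducible.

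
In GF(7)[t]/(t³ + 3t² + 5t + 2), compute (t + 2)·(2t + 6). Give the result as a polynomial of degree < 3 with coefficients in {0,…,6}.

Multiply in GF(7)[t]: (t + 2)·(2t + 6) = 2t² + 3t + 5.
Reduced: 2t² + 3t + 5.

2t^2 + 3t + 5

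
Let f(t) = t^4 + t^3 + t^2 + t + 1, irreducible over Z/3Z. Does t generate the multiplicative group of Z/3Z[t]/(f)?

No

|GF(3^4)^×| = 3^4 − 1 = 80. Prime factorization: 80 = 2^4·5.
f is primitive ⇔ t has order 80 in GF(3)[t]/(f), i.e. t^(80/q) ≠ 1 for each prime q | 80.
t^(40) mod f = 1
t^(16) mod f = t.
Since t^(40) = 1, the order of t divides 40 < 80; not primitive.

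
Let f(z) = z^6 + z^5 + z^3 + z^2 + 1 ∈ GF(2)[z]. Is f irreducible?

Check for roots in GF(2): f(0) = 1; f(1) = 1.
No roots, so no linear factors.
Monic irreducibles of degree 2 over GF(2): z^2 + z + 1.
None of them divide f (all give nonzero remainder).
Monic irreducibles of degree 3 over GF(2): z^3 + z + 1, z^3 + z^2 + 1.
None of them divide f (all give nonzero remainder).
No irreducible factor of degree ≤ 3 exists, so f is irreducible over GF(2).

Yes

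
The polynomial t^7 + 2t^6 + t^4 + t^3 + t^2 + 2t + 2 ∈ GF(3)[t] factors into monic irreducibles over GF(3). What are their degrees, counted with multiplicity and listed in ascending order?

Write h(t) = t^7 + 2t^6 + t^4 + t^3 + t^2 + 2t + 2.
Roots in GF(3): h(0) = 2; h(1) = 1; h(2) = 2.
Complete factorization: h(t) = (t^2 + 1)·(t^2 + t + 2)·(t^3 + t^2 + 2t + 1).
Factor degrees with multiplicity: 2 + 2 + 3 = 7.

2, 2, 3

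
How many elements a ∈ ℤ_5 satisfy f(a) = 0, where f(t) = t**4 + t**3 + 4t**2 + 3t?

Evaluate at each of the 5 elements of ℤ_5:
f(0) = 0 → root; f(1) = 4; f(2) = 1; f(3) = 3; f(4) = 1.
Roots: {0}.

1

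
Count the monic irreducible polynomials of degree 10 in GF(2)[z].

99

x^(2^10) − x is the product of all monic irreducibles of degree dividing 10; Möbius inversion gives N = (1/10) Σ μ(10/d)·2^d.
Divisors of 10: 1, 2, 5, 10; μ(10/d) for each: 1, -1, -1, 1.
Σ = 2^1 − 2^2 − 2^5 + 2^10 = 990.
N = 990/10 = 99.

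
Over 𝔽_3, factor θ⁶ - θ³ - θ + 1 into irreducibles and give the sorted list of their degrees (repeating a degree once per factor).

1, 2, 3

Write f(θ) = θ⁶ - θ³ - θ + 1.
Roots in 𝔽_3: f(0) = 1; f(1) = 0 → root; f(2) = 1.
Linear factors from roots: (θ - 1).
Complete factorization: f(θ) = (θ - 1)·(θ² + 1)·(θ³ + θ² - 1).
Factor degrees with multiplicity: 1 + 2 + 3 = 6.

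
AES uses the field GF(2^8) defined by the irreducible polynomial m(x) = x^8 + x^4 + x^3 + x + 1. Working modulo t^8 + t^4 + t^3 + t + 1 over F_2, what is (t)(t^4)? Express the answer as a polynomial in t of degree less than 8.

Multiply in F_2[t]: (t)·(t^4) = t^5.
Reduced: t^5.

t^5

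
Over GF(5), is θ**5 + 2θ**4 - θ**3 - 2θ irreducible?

No

Write g(θ) = θ**5 + 2θ**4 - θ**3 - 2θ.
Check for roots in GF(5): g(0) = 0 → root; g(1) = 0 → root; g(2) = 2; g(3) = 2; g(4) = 4.
g(0) = 0, so (θ) divides g(θ); g is reducible.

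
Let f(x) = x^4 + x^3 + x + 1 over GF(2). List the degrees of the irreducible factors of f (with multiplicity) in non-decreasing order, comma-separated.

Roots in GF(2): f(0) = 1; f(1) = 0 → root.
Linear factors from roots: (x + 1).
Complete factorization: f(x) = (x + 1)^2·(x^2 + x + 1).
Factor degrees with multiplicity: 1 + 1 + 2 = 4.

1, 1, 2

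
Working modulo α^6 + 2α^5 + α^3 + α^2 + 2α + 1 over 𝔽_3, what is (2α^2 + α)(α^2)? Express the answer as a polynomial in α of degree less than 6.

Multiply in 𝔽_3[α]: (2α^2 + α)·(α^2) = 2α^4 + α^3.
Reduced: 2α^4 + α^3.

2α^4 + α^3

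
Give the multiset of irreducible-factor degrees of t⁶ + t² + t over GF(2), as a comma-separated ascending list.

Write f(t) = t⁶ + t² + t.
Roots in GF(2): f(0) = 0 → root; f(1) = 1.
Linear factors from roots: (t).
Complete factorization: f(t) = (t)·(t² + t + 1)·(t³ + t² + 1).
Factor degrees with multiplicity: 1 + 2 + 3 = 6.

1, 2, 3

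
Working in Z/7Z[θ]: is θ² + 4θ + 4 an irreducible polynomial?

No

Write g(θ) = θ² + 4θ + 4.
Check for roots in Z/7Z: g(0) = 4; g(1) = 2; g(2) = 2; g(3) = 4; g(4) = 1; g(5) = 0 → root; g(6) = 1.
g(5) = 0, so (θ − 5) divides g(θ); g is reducible.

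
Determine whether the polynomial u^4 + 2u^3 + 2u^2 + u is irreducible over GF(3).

Write P(u) = u^4 + 2u^3 + 2u^2 + u.
Check for roots in GF(3): P(0) = 0 → root; P(1) = 0 → root; P(2) = 0 → root.
P(0) = 0, so (u) divides P(u); P is reducible.

No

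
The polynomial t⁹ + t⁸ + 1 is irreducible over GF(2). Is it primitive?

No

Write f(t) = t⁹ + t⁸ + 1.
|GF(2^9)^×| = 2^9 − 1 = 511. Prime factorization: 511 = 7·73.
f is primitive ⇔ t has order 511 in GF(2)[t]/(f), i.e. t^(511/q) ≠ 1 for each prime q | 511.
t^(73) mod f = 1
t^(7) mod f = t⁷.
Since t^(73) = 1, the order of t divides 73 < 511; not primitive.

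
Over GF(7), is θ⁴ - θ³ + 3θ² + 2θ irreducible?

Write g(θ) = θ⁴ - θ³ + 3θ² + 2θ.
Check for roots in GF(7): g(0) = 0 → root; g(1) = 5; g(2) = 3; g(3) = 3; g(4) = 3; g(5) = 4; g(6) = 3.
g(0) = 0, so (θ) divides g(θ); g is reducible.

No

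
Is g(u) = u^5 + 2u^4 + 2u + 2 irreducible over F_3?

Yes

Check for roots in F_3: g(0) = 2; g(1) = 1; g(2) = 1.
No roots, so no linear factors.
Monic irreducibles of degree 2 over GF(3): u^2 + 1, u^2 + u + 2, u^2 + 2u + 2.
None of them divide g (all give nonzero remainder).
No irreducible factor of degree ≤ 2 exists, so g is irreducible over GF(3).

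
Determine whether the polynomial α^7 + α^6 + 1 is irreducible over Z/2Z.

Write f(α) = α^7 + α^6 + 1.
Check for roots in Z/2Z: f(0) = 1; f(1) = 1.
No roots, so no linear factors.
Monic irreducibles of degree 2 over GF(2): α^2 + α + 1.
None of them divide f (all give nonzero remainder).
Monic irreducibles of degree 3 over GF(2): α^3 + α + 1, α^3 + α^2 + 1.
None of them divide f (all give nonzero remainder).
No irreducible factor of degree ≤ 3 exists, so f is irreducible over GF(2).

Yes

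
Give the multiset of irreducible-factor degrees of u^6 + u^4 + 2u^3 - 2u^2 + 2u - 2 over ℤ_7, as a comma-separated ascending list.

Write f(u) = u^6 + u^4 + 2u^3 - 2u^2 + 2u - 2.
Complete factorization: f(u) = (u^2 + 1)·(u^4 + 2u - 2).
Factor degrees with multiplicity: 2 + 4 = 6.

2, 4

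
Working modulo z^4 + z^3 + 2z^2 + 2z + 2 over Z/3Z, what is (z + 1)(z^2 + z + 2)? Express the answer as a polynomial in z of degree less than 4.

Multiply in Z/3Z[z]: (z + 1)·(z^2 + z + 2) = z^3 + 2z^2 + 2.
Reduced: z^3 + 2z^2 + 2.

z^3 + 2z^2 + 2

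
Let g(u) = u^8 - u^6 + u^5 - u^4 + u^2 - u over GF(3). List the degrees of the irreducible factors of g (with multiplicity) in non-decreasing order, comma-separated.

1, 1, 1, 2, 3

Roots in GF(3): g(0) = 0 → root; g(1) = 0 → root; g(2) = 0 → root.
Linear factors from roots: (u), (u - 1), (u + 1).
Complete factorization: g(u) = (u)·(u + 1)·(u - 1)·(u^2 + 1)·(u^3 - u + 1).
Factor degrees with multiplicity: 1 + 1 + 1 + 2 + 3 = 8.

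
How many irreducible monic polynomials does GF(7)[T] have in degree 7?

The number of monic irreducibles of degree 7 over GF(7) is (1/7)·Σ_{d∣7} μ(7/d) 7^d.
Divisors of 7: 1, 7; μ(7/d) for each: -1, 1.
Σ = − 7^1 + 7^7 = 823536.
N = 823536/7 = 117648.

117648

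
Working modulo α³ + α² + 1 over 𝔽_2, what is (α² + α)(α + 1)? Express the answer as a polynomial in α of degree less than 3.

α^2 + α + 1

Multiply in 𝔽_2[α]: (α² + α)·(α + 1) = α³ + α.
Reduce using α³ ≡ α² + 1 (mod α³ + α² + 1).
Reduced: α² + α + 1.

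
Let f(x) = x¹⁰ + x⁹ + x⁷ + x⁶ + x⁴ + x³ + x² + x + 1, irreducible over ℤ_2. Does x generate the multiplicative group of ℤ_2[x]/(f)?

Yes

|GF(2^10)^×| = 2^10 − 1 = 1023. Prime factorization: 1023 = 3·11·31.
f is primitive ⇔ x has order 1023 in GF(2)[x]/(f), i.e. x^(1023/q) ≠ 1 for each prime q | 1023.
x^(341) mod f = x⁶ + x³ + x² + 1.
x^(93) mod f = x⁸ + x⁶ + x⁵ + x³ + x + 1.
x^(33) mod f = x⁸ + x⁶ + x⁵ + x⁴ + x.
None equal 1, so x has full order 1023; f is primitive.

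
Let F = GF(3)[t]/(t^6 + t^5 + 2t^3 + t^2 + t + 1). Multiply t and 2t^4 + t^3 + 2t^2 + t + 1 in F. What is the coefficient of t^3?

Multiply in GF(3)[t]: (t)·(2t^4 + t^3 + 2t^2 + t + 1) = 2t^5 + t^4 + 2t^3 + t^2 + t.
Reduced: 2t^5 + t^4 + 2t^3 + t^2 + t.

2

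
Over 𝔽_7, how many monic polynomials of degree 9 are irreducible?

4483696

The number of monic irreducibles of degree 9 over GF(7) is (1/9)·Σ_{d∣9} μ(9/d) 7^d.
Divisors of 9: 1, 3, 9; μ(9/d) for each: 0, -1, 1.
Σ = − 7^3 + 7^9 = 40353264.
N = 40353264/9 = 4483696.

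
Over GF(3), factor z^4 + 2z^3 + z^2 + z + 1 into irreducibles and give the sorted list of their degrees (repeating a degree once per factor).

1, 1, 2

Write g(z) = z^4 + 2z^3 + z^2 + z + 1.
Roots in GF(3): g(0) = 1; g(1) = 0 → root; g(2) = 0 → root.
Linear factors from roots: (z + 2), (z + 1).
Complete factorization: g(z) = (z + 1)·(z + 2)·(z^2 + 2z + 2).
Factor degrees with multiplicity: 1 + 1 + 2 = 4.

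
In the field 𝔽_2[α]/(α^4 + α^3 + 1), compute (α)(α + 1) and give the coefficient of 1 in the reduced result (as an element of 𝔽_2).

0

Multiply in 𝔽_2[α]: (α)·(α + 1) = α^2 + α.
Reduced: α^2 + α.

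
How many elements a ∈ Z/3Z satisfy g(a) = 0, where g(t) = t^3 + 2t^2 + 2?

Evaluate at each of the 3 elements of Z/3Z:
g(0) = 2; g(1) = 2; g(2) = 0 → root.
Roots: {2}.

1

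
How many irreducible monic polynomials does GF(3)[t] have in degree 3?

Gauss's count: N_{3}(3) = (1/3) Σ_{d|3} μ(3/d)·3^d.
Divisors of 3: 1, 3; μ(3/d) for each: -1, 1.
Σ = − 3^1 + 3^3 = 24.
N = 24/3 = 8.

8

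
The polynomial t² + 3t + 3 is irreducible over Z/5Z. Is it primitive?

Yes

Write f(t) = t² + 3t + 3.
|GF(5^2)^×| = 5^2 − 1 = 24. Prime factorization: 24 = 2^3·3.
f is primitive ⇔ t has order 24 in GF(5)[t]/(f), i.e. t^(24/q) ≠ 1 for each prime q | 24.
t^(12) mod f = 4.
t^(8) mod f = t + 1.
None equal 1, so t has full order 24; f is primitive.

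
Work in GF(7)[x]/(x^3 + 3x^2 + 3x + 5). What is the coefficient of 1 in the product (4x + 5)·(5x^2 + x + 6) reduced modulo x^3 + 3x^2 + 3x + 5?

0

Multiply in GF(7)[x]: (4x + 5)·(5x^2 + x + 6) = 6x^3 + x^2 + x + 2.
Reduce using x^3 ≡ 4x^2 + 4x + 2 (mod x^3 + 3x^2 + 3x + 5).
Reduced: 4x^2 + 4x.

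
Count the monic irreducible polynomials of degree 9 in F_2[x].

56

x^(2^9) − x is the product of all monic irreducibles of degree dividing 9; Möbius inversion gives N = (1/9) Σ μ(9/d)·2^d.
Divisors of 9: 1, 3, 9; μ(9/d) for each: 0, -1, 1.
Σ = − 2^3 + 2^9 = 504.
N = 504/9 = 56.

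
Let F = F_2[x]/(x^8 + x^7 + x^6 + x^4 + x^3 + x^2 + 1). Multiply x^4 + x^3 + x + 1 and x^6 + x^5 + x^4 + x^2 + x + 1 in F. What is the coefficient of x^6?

Multiply in F_2[x]: (x^4 + x^3 + x + 1)·(x^6 + x^5 + x^4 + x^2 + x + 1) = x^10 + x^6 + x^4 + 1.
Reduce using x^8 ≡ x^7 + x^6 + x^4 + x^3 + x^2 + 1 (mod x^8 + x^7 + x^6 + x^4 + x^3 + x^2 + 1).
Reduced: x^7 + x^4 + x^3 + x^2 + x + 1.

0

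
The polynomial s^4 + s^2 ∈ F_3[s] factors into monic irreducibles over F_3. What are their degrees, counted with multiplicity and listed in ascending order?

Write g(s) = s^4 + s^2.
Roots in F_3: g(0) = 0 → root; g(1) = 2; g(2) = 2.
Linear factors from roots: (s).
Complete factorization: g(s) = (s)^2·(s^2 + 1).
Factor degrees with multiplicity: 1 + 1 + 2 = 4.

1, 1, 2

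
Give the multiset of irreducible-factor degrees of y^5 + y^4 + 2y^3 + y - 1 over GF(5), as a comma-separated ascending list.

1, 1, 3

Write h(y) = y^5 + y^4 + 2y^3 + y - 1.
Roots in GF(5): h(0) = 4; h(1) = 4; h(2) = 0 → root; h(3) = 0 → root; h(4) = 1.
Linear factors from roots: (y - 2), (y + 2).
Complete factorization: h(y) = (y + 2)·(y - 2)·(y^3 + y^2 + y - 1).
Factor degrees with multiplicity: 1 + 1 + 3 = 5.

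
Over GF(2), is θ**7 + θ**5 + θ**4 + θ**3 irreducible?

Write f(θ) = θ**7 + θ**5 + θ**4 + θ**3.
Check for roots in GF(2): f(0) = 0 → root; f(1) = 0 → root.
f(0) = 0, so (θ) divides f(θ); f is reducible.

No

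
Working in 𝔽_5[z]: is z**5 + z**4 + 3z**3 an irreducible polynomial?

Write f(z) = z**5 + z**4 + 3z**3.
Check for roots in 𝔽_5: f(0) = 0 → root; f(1) = 0 → root; f(2) = 2; f(3) = 0 → root; f(4) = 2.
f(0) = 0, so (z) divides f(z); f is reducible.

No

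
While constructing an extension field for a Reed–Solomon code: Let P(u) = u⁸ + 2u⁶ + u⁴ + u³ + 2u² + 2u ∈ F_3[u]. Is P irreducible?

Check for roots in F_3: P(0) = 0 → root; P(1) = 0 → root; P(2) = 0 → root.
P(0) = 0, so (u) divides P(u); P is reducible.

No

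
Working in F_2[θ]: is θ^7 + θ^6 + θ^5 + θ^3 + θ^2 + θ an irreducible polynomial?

No

Write g(θ) = θ^7 + θ^6 + θ^5 + θ^3 + θ^2 + θ.
Check for roots in F_2: g(0) = 0 → root; g(1) = 0 → root.
g(0) = 0, so (θ) divides g(θ); g is reducible.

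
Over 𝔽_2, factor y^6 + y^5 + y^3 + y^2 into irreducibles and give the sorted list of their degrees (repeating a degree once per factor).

Write h(y) = y^6 + y^5 + y^3 + y^2.
Roots in 𝔽_2: h(0) = 0 → root; h(1) = 0 → root.
Linear factors from roots: (y), (y + 1).
Complete factorization: h(y) = (y)^2·(y + 1)^2·(y^2 + y + 1).
Factor degrees with multiplicity: 1 + 1 + 1 + 1 + 2 = 6.

1, 1, 1, 1, 2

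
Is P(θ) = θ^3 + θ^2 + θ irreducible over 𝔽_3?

Check for roots in 𝔽_3: P(0) = 0 → root; P(1) = 0 → root; P(2) = 2.
P(0) = 0, so (θ) divides P(θ); P is reducible.

No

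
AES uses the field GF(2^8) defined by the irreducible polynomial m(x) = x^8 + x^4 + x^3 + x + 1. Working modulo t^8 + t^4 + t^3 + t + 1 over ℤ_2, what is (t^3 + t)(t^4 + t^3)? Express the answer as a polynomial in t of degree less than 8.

t^7 + t^6 + t^5 + t^4

Multiply in ℤ_2[t]: (t^3 + t)·(t^4 + t^3) = t^7 + t^6 + t^5 + t^4.
Reduced: t^7 + t^6 + t^5 + t^4.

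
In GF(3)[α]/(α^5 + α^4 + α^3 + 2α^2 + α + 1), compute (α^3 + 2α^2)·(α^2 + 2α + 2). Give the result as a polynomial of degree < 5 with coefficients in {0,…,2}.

Multiply in GF(3)[α]: (α^3 + 2α^2)·(α^2 + 2α + 2) = α^5 + α^4 + α^2.
Reduce using α^5 ≡ 2α^4 + 2α^3 + α^2 + 2α + 2 (mod α^5 + α^4 + α^3 + 2α^2 + α + 1).
Reduced: 2α^3 + 2α^2 + 2α + 2.

2α^3 + 2α^2 + 2α + 2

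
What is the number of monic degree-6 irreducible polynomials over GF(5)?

2580

Gauss's count: N_{5}(6) = (1/6) Σ_{d|6} μ(6/d)·5^d.
Divisors of 6: 1, 2, 3, 6; μ(6/d) for each: 1, -1, -1, 1.
Σ = 5^1 − 5^2 − 5^3 + 5^6 = 15480.
N = 15480/6 = 2580.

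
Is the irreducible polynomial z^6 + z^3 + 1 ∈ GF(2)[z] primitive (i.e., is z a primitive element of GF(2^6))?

Write f(z) = z^6 + z^3 + 1.
|GF(2^6)^×| = 2^6 − 1 = 63. Prime factorization: 63 = 3^2·7.
f is primitive ⇔ z has order 63 in GF(2)[z]/(f), i.e. z^(63/q) ≠ 1 for each prime q | 63.
z^(21) mod f = z^3.
z^(9) mod f = 1
Since z^(9) = 1, the order of z divides 9 < 63; not primitive.

No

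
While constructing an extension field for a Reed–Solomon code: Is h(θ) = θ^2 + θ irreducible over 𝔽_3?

No

Check for roots in 𝔽_3: h(0) = 0 → root; h(1) = 2; h(2) = 0 → root.
h(0) = 0, so (θ) divides h(θ); h is reducible.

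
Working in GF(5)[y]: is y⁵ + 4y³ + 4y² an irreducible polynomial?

No

Write P(y) = y⁵ + 4y³ + 4y².
Check for roots in GF(5): P(0) = 0 → root; P(1) = 4; P(2) = 0 → root; P(3) = 2; P(4) = 4.
P(0) = 0, so (y) divides P(y); P is reducible.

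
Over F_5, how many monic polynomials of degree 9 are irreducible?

217000

x^(5^9) − x is the product of all monic irreducibles of degree dividing 9; Möbius inversion gives N = (1/9) Σ μ(9/d)·5^d.
Divisors of 9: 1, 3, 9; μ(9/d) for each: 0, -1, 1.
Σ = − 5^3 + 5^9 = 1953000.
N = 1953000/9 = 217000.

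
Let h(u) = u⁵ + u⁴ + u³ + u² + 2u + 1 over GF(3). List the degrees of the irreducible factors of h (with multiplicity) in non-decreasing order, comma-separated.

Roots in GF(3): h(0) = 1; h(1) = 1; h(2) = 2.
Complete factorization: h(u) = (u⁵ + u⁴ + u³ + u² + 2u + 1).
Factor degrees with multiplicity: 5 = 5.

5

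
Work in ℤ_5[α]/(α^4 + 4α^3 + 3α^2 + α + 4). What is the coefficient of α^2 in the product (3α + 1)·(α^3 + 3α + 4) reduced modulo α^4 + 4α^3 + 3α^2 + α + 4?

Multiply in ℤ_5[α]: (3α + 1)·(α^3 + 3α + 4) = 3α^4 + α^3 + 4α^2 + 4.
Reduce using α^4 ≡ α^3 + 2α^2 + 4α + 1 (mod α^4 + 4α^3 + 3α^2 + α + 4).
Reduced: 4α^3 + 2α + 2.

0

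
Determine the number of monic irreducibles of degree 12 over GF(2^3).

5726600880

The number of monic irreducibles of degree 12 over GF(8) is (1/12)·Σ_{d∣12} μ(12/d) 8^d.
Divisors of 12: 1, 2, 3, 4, 6, 12; μ(12/d) for each: 0, 1, 0, -1, -1, 1.
Σ = 8^2 − 8^4 − 8^6 + 8^12 = 68719210560.
N = 68719210560/12 = 5726600880.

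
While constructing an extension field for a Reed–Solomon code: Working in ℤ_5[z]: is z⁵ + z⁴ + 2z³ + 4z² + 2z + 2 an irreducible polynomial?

Yes

Write m(z) = z⁵ + z⁴ + 2z³ + 4z² + 2z + 2.
Check for roots in ℤ_5: m(0) = 2; m(1) = 2; m(2) = 1; m(3) = 2; m(4) = 2.
No roots, so no linear factors.
Degree-2 irreducible divisors: test the 10 monic irreducibles of degree 2 over GF(5).
None of them divide m (all give nonzero remainder).
No irreducible factor of degree ≤ 2 exists, so m is irreducible over GF(5).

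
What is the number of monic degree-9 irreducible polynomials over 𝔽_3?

x^(3^9) − x is the product of all monic irreducibles of degree dividing 9; Möbius inversion gives N = (1/9) Σ μ(9/d)·3^d.
Divisors of 9: 1, 3, 9; μ(9/d) for each: 0, -1, 1.
Σ = − 3^3 + 3^9 = 19656.
N = 19656/9 = 2184.

2184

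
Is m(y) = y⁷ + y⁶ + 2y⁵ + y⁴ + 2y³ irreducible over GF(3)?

No

Check for roots in GF(3): m(0) = 0 → root; m(1) = 1; m(2) = 0 → root.
m(0) = 0, so (y) divides m(y); m is reducible.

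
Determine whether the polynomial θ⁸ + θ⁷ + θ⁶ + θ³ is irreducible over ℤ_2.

Write h(θ) = θ⁸ + θ⁷ + θ⁶ + θ³.
Check for roots in ℤ_2: h(0) = 0 → root; h(1) = 0 → root.
h(0) = 0, so (θ) divides h(θ); h is reducible.

No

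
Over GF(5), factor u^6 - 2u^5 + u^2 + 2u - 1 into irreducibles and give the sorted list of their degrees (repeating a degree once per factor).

6

Write f(u) = u^6 - 2u^5 + u^2 + 2u - 1.
Roots in GF(5): f(0) = 4; f(1) = 1; f(2) = 2; f(3) = 2; f(4) = 1.
Complete factorization: f(u) = (u^6 - 2u^5 + u^2 + 2u - 1).
Factor degrees with multiplicity: 6 = 6.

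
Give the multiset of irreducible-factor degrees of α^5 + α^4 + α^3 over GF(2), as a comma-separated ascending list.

1, 1, 1, 2

Write f(α) = α^5 + α^4 + α^3.
Roots in GF(2): f(0) = 0 → root; f(1) = 1.
Linear factors from roots: (α).
Complete factorization: f(α) = (α)^3·(α^2 + α + 1).
Factor degrees with multiplicity: 1 + 1 + 1 + 2 = 5.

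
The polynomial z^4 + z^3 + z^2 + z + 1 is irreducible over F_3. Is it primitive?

No

Write f(z) = z^4 + z^3 + z^2 + z + 1.
|GF(3^4)^×| = 3^4 − 1 = 80. Prime factorization: 80 = 2^4·5.
f is primitive ⇔ z has order 80 in GF(3)[z]/(f), i.e. z^(80/q) ≠ 1 for each prime q | 80.
z^(40) mod f = 1
z^(16) mod f = z.
Since z^(40) = 1, the order of z divides 40 < 80; not primitive.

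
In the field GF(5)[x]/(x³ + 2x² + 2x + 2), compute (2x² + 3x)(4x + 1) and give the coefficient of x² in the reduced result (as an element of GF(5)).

Multiply in GF(5)[x]: (2x² + 3x)·(4x + 1) = 3x³ + 4x² + 3x.
Reduce using x³ ≡ 3x² + 3x + 3 (mod x³ + 2x² + 2x + 2).
Reduced: 3x² + 2x + 4.

3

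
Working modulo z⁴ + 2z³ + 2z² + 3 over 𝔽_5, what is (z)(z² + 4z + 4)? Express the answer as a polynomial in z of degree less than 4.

z^3 + 4z^2 + 4z

Multiply in 𝔽_5[z]: (z)·(z² + 4z + 4) = z³ + 4z² + 4z.
Reduced: z³ + 4z² + 4z.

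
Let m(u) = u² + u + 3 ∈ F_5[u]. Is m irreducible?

Check for roots in F_5: m(0) = 3; m(1) = 0 → root; m(2) = 4; m(3) = 0 → root; m(4) = 3.
m(1) = 0, so (u − 1) divides m(u); m is reducible.

No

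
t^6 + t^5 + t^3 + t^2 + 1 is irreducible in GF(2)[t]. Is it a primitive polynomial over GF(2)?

Write f(t) = t^6 + t^5 + t^3 + t^2 + 1.
|GF(2^6)^×| = 2^6 − 1 = 63. Prime factorization: 63 = 3^2·7.
f is primitive ⇔ t has order 63 in GF(2)[t]/(f), i.e. t^(63/q) ≠ 1 for each prime q | 63.
t^(21) mod f = t^4 + t^2 + t + 1.
t^(9) mod f = t^2 + t.
None equal 1, so t has full order 63; f is primitive.

Yes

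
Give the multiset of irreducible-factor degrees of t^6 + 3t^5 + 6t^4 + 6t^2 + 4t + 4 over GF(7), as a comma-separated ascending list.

Write f(t) = t^6 + 3t^5 + 6t^4 + 6t^2 + 4t + 4.
Linear factors from roots: (t + 3), (t + 2).
Complete factorization: f(t) = (t + 2)·(t + 3)·(t^2 + 2t + 3)·(t^2 + 3t + 1).
Factor degrees with multiplicity: 1 + 1 + 2 + 2 = 6.

1, 1, 2, 2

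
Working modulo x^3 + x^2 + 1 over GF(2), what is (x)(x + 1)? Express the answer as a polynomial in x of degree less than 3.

Multiply in GF(2)[x]: (x)·(x + 1) = x^2 + x.
Reduced: x^2 + x.

x^2 + x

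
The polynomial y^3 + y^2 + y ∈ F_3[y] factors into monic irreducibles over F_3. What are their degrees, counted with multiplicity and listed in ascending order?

1, 1, 1

Write g(y) = y^3 + y^2 + y.
Roots in F_3: g(0) = 0 → root; g(1) = 0 → root; g(2) = 2.
Linear factors from roots: (y), (y - 1).
Complete factorization: g(y) = (y)·(y - 1)^2.
Factor degrees with multiplicity: 1 + 1 + 1 = 3.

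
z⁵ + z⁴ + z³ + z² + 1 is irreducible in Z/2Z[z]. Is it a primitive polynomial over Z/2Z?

Yes

Write f(z) = z⁵ + z⁴ + z³ + z² + 1.
|GF(2^5)^×| = 2^5 − 1 = 31. Prime factorization: 31 = 31.
f is primitive ⇔ z has order 31 in GF(2)[z]/(f), i.e. z^(31/q) ≠ 1 for each prime q | 31.
z^(1) mod f = z.
None equal 1, so z has full order 31; f is primitive.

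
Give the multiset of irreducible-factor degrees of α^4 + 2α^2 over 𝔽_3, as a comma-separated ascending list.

Write g(α) = α^4 + 2α^2.
Roots in 𝔽_3: g(0) = 0 → root; g(1) = 0 → root; g(2) = 0 → root.
Linear factors from roots: (α), (α + 2), (α + 1).
Complete factorization: g(α) = (α + 1)·(α + 2)·(α)^2.
Factor degrees with multiplicity: 1 + 1 + 1 + 1 = 4.

1, 1, 1, 1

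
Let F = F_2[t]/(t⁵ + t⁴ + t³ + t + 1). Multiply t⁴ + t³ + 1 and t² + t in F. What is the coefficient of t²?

0

Multiply in F_2[t]: (t⁴ + t³ + 1)·(t² + t) = t⁶ + t⁴ + t² + t.
Reduce using t⁵ ≡ t⁴ + t³ + t + 1 (mod t⁵ + t⁴ + t³ + t + 1).
Reduced: t⁴ + t³ + t + 1.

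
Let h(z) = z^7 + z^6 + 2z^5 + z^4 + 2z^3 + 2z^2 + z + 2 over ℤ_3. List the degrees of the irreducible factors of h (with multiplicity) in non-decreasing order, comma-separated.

1, 1, 2, 3

Roots in ℤ_3: h(0) = 2; h(1) = 0 → root; h(2) = 0 → root.
Linear factors from roots: (z + 2), (z + 1).
Complete factorization: h(z) = (z + 1)·(z + 2)·(z^2 + 1)·(z^3 + z^2 + 2z + 1).
Factor degrees with multiplicity: 1 + 1 + 2 + 3 = 7.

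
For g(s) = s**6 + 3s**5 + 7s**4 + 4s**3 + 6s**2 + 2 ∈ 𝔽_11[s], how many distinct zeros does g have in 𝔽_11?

Evaluate at each of the 11 elements of 𝔽_11:
g(0) = 2; g(1) = 1; g(2) = 0 → root; g(3) = 0 → root; g(4) = 8; g(5) = 8; g(6) = 3; g(7) = 7; g(8) = 9; g(9) = 8; g(10) = 9.
Roots: {2, 3}.

2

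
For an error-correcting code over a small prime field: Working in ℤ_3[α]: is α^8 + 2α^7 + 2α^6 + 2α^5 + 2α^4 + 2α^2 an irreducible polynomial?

Write m(α) = α^8 + 2α^7 + 2α^6 + 2α^5 + 2α^4 + 2α^2.
Check for roots in ℤ_3: m(0) = 0 → root; m(1) = 2; m(2) = 0 → root.
m(0) = 0, so (α) divides m(α); m is reducible.

No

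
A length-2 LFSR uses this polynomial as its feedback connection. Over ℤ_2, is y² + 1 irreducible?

Write P(y) = y² + 1.
Check for roots in ℤ_2: P(0) = 1; P(1) = 0 → root.
P(1) = 0, so (y − 1) divides P(y); P is reducible.

No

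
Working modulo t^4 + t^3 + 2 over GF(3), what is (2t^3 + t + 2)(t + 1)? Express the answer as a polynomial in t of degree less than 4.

t^2 + 1

Multiply in GF(3)[t]: (2t^3 + t + 2)·(t + 1) = 2t^4 + 2t^3 + t^2 + 2.
Reduce using t^4 ≡ 2t^3 + 1 (mod t^4 + t^3 + 2).
Reduced: t^2 + 1.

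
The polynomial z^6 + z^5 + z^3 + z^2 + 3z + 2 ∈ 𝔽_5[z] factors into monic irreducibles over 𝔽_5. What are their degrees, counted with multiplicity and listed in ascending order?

Write f(z) = z^6 + z^5 + z^3 + z^2 + 3z + 2.
Roots in 𝔽_5: f(0) = 2; f(1) = 4; f(2) = 1; f(3) = 4; f(4) = 4.
Complete factorization: f(z) = (z^6 + z^5 + z^3 + z^2 + 3z + 2).
Factor degrees with multiplicity: 6 = 6.

6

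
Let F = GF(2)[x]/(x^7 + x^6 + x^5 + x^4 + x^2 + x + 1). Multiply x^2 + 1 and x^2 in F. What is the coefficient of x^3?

Multiply in GF(2)[x]: (x^2 + 1)·(x^2) = x^4 + x^2.
Reduced: x^4 + x^2.

0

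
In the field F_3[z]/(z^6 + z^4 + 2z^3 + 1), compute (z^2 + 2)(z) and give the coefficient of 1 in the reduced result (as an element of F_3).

Multiply in F_3[z]: (z^2 + 2)·(z) = z^3 + 2z.
Reduced: z^3 + 2z.

0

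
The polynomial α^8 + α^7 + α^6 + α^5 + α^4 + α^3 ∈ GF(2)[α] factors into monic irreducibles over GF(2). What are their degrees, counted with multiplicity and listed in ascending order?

1, 1, 1, 1, 2, 2

Write g(α) = α^8 + α^7 + α^6 + α^5 + α^4 + α^3.
Roots in GF(2): g(0) = 0 → root; g(1) = 0 → root.
Linear factors from roots: (α), (α + 1).
Complete factorization: g(α) = (α + 1)·(α)^3·(α^2 + α + 1)^2.
Factor degrees with multiplicity: 1 + 1 + 1 + 1 + 2 + 2 = 8.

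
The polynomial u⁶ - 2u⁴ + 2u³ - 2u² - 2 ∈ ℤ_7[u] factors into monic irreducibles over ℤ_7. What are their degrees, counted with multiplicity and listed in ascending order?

Write h(u) = u⁶ - 2u⁴ + 2u³ - 2u² - 2.
Linear factors from roots: (u + 1).
Complete factorization: h(u) = (u + 1)·(u² - 3u - 1)·(u³ + 2u² - u + 2).
Factor degrees with multiplicity: 1 + 2 + 3 = 6.

1, 2, 3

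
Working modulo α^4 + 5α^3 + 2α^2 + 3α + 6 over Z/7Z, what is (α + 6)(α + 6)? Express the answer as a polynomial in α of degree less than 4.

Multiply in Z/7Z[α]: (α + 6)·(α + 6) = α^2 + 5α + 1.
Reduced: α^2 + 5α + 1.

α^2 + 5α + 1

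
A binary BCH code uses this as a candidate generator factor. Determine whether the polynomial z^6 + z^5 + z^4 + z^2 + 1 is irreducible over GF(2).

Write P(z) = z^6 + z^5 + z^4 + z^2 + 1.
Check for roots in GF(2): P(0) = 1; P(1) = 1.
No roots, so no linear factors.
Monic irreducibles of degree 2 over GF(2): z^2 + z + 1.
None of them divide P (all give nonzero remainder).
Monic irreducibles of degree 3 over GF(2): z^3 + z + 1, z^3 + z^2 + 1.
None of them divide P (all give nonzero remainder).
No irreducible factor of degree ≤ 3 exists, so P is irreducible over GF(2).

Yes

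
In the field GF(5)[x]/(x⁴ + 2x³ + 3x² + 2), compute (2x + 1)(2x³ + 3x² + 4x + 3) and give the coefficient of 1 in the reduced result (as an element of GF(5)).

0

Multiply in GF(5)[x]: (2x + 1)·(2x³ + 3x² + 4x + 3) = 4x⁴ + 3x³ + x² + 3.
Reduce using x⁴ ≡ 3x³ + 2x² + 3 (mod x⁴ + 2x³ + 3x² + 2).
Reduced: 4x².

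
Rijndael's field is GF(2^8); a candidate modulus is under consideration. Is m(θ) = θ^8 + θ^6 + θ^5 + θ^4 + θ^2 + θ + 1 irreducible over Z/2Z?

Check for roots in Z/2Z: m(0) = 1; m(1) = 1.
No roots, so no linear factors.
Monic irreducibles of degree 2 over GF(2): θ^2 + θ + 1.
None of them divide m (all give nonzero remainder).
Monic irreducibles of degree 3 over GF(2): θ^3 + θ + 1, θ^3 + θ^2 + 1.
None of them divide m (all give nonzero remainder).
Monic irreducibles of degree 4 over GF(2): θ^4 + θ + 1, θ^4 + θ^3 + 1, θ^4 + θ^3 + θ^2 + θ + 1.
None of them divide m (all give nonzero remainder).
No irreducible factor of degree ≤ 4 exists, so m is irreducible over GF(2).

Yes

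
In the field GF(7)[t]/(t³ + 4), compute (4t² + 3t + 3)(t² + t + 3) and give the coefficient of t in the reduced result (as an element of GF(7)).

Multiply in GF(7)[t]: (4t² + 3t + 3)·(t² + t + 3) = 4t⁴ + 4t² + 5t + 2.
Reduce using t³ ≡ 3 (mod t³ + 4).
Reduced: 4t² + 3t + 2.

3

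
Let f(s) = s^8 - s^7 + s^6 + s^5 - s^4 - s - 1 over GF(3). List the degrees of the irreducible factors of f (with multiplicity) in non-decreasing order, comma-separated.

Roots in GF(3): f(0) = 2; f(1) = 2; f(2) = 1.
Complete factorization: f(s) = (s^8 - s^7 + s^6 + s^5 - s^4 - s - 1).
Factor degrees with multiplicity: 8 = 8.

8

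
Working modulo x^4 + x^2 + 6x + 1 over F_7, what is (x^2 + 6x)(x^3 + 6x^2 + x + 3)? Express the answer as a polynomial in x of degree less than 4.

Multiply in F_7[x]: (x^2 + 6x)·(x^3 + 6x^2 + x + 3) = x^5 + 5x^4 + 2x^3 + 2x^2 + 4x.
Reduce using x^4 ≡ 6x^2 + x + 6 (mod x^4 + x^2 + 6x + 1).
Reduced: x^3 + 5x^2 + x + 2.

x^3 + 5x^2 + x + 2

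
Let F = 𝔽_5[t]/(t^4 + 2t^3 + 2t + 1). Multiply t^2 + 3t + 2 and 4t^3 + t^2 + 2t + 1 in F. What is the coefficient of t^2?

1

Multiply in 𝔽_5[t]: (t^2 + 3t + 2)·(4t^3 + t^2 + 2t + 1) = 4t^5 + 3t^4 + 3t^3 + 4t^2 + 2t + 2.
Reduce using t^4 ≡ 3t^3 + 3t + 4 (mod t^4 + 2t^3 + 2t + 1).
Reduced: 3t^3 + t^2 + 3t + 2.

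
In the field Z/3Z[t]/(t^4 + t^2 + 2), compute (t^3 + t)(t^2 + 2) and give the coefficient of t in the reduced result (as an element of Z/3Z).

Multiply in Z/3Z[t]: (t^3 + t)·(t^2 + 2) = t^5 + 2t.
Reduce using t^4 ≡ 2t^2 + 1 (mod t^4 + t^2 + 2).
Reduced: 2t^3.

0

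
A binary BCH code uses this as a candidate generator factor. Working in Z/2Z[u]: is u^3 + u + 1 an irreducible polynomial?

Write P(u) = u^3 + u + 1.
Check for roots in Z/2Z: P(0) = 1; P(1) = 1.
No roots. A degree-3 polynomial over a field with no linear factor is irreducible.

Yes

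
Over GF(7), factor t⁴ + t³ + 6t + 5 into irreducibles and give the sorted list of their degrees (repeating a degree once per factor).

2, 2

Write f(t) = t⁴ + t³ + 6t + 5.
Complete factorization: f(t) = (t² + 3t + 1)·(t² + 5t + 5).
Factor degrees with multiplicity: 2 + 2 = 4.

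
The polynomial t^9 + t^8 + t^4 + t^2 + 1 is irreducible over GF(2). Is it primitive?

Write f(t) = t^9 + t^8 + t^4 + t^2 + 1.
|GF(2^9)^×| = 2^9 − 1 = 511. Prime factorization: 511 = 7·73.
f is primitive ⇔ t has order 511 in GF(2)[t]/(f), i.e. t^(511/q) ≠ 1 for each prime q | 511.
t^(73) mod f = t^7 + t^6 + t^5 + t^4 + t^3 + 1.
t^(7) mod f = t^7.
None equal 1, so t has full order 511; f is primitive.

Yes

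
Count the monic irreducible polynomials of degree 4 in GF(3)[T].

18

By the necklace-counting formula, N_3(4) = (1/4) Σ_{d|4} μ(4/d)·3^d.
Divisors of 4: 1, 2, 4; μ(4/d) for each: 0, -1, 1.
Σ = − 3^2 + 3^4 = 72.
N = 72/4 = 18.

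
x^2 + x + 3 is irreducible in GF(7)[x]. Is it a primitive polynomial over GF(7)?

Yes

Write f(x) = x^2 + x + 3.
|GF(7^2)^×| = 7^2 − 1 = 48. Prime factorization: 48 = 2^4·3.
f is primitive ⇔ x has order 48 in GF(7)[x]/(f), i.e. x^(48/q) ≠ 1 for each prime q | 48.
x^(24) mod f = 6.
x^(16) mod f = 2.
None equal 1, so x has full order 48; f is primitive.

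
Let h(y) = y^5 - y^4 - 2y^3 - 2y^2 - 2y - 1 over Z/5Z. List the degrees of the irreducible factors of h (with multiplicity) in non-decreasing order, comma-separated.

5

Roots in Z/5Z: h(0) = 4; h(1) = 3; h(2) = 2; h(3) = 3; h(4) = 4.
Complete factorization: h(y) = (y^5 - y^4 - 2y^3 - 2y^2 - 2y - 1).
Factor degrees with multiplicity: 5 = 5.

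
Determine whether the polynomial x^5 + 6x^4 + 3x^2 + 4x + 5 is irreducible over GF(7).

Yes

Write f(x) = x^5 + 6x^4 + 3x^2 + 4x + 5.
Check for roots in GF(7): f(0) = 5; f(1) = 5; f(2) = 6; f(3) = 3; f(4) = 4; f(5) = 3; f(6) = 2.
No roots, so no linear factors.
Degree-2 irreducible divisors: test the 21 monic irreducibles of degree 2 over GF(7).
None of them divide f (all give nonzero remainder).
No irreducible factor of degree ≤ 2 exists, so f is irreducible over GF(7).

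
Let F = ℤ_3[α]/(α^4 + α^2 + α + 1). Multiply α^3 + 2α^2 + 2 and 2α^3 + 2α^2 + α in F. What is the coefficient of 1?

0

Multiply in ℤ_3[α]: (α^3 + 2α^2 + 2)·(2α^3 + 2α^2 + α) = 2α^6 + 2α^4 + α^2 + 2α.
Reduce using α^4 ≡ 2α^2 + 2α + 2 (mod α^4 + α^2 + α + 1).
Reduced: α^3 + 2α^2 + 2α.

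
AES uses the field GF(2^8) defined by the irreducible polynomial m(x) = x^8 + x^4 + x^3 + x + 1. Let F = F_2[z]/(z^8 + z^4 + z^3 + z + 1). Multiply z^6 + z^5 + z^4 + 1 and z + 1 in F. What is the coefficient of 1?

1

Multiply in F_2[z]: (z^6 + z^5 + z^4 + 1)·(z + 1) = z^7 + z^4 + z + 1.
Reduced: z^7 + z^4 + z + 1.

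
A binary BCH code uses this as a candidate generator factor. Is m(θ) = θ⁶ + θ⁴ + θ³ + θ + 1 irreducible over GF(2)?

Yes

Check for roots in GF(2): m(0) = 1; m(1) = 1.
No roots, so no linear factors.
Monic irreducibles of degree 2 over GF(2): θ² + θ + 1.
None of them divide m (all give nonzero remainder).
Monic irreducibles of degree 3 over GF(2): θ³ + θ + 1, θ³ + θ² + 1.
None of them divide m (all give nonzero remainder).
No irreducible factor of degree ≤ 3 exists, so m is irreducible over GF(2).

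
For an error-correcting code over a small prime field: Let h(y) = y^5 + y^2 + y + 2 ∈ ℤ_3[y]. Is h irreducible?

Check for roots in ℤ_3: h(0) = 2; h(1) = 2; h(2) = 1.
No roots, so no linear factors.
Monic irreducibles of degree 2 over GF(3): y^2 + 1, y^2 + y + 2, y^2 + 2y + 2.
None of them divide h (all give nonzero remainder).
No irreducible factor of degree ≤ 2 exists, so h is irreducible over GF(3).

Yes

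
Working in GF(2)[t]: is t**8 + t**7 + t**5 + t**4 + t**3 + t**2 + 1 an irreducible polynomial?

Write P(t) = t**8 + t**7 + t**5 + t**4 + t**3 + t**2 + 1.
Check for roots in GF(2): P(0) = 1; P(1) = 1.
No roots, so no linear factors.
Monic irreducibles of degree 2 over GF(2): t**2 + t + 1.
None of them divide P (all give nonzero remainder).
Monic irreducibles of degree 3 over GF(2): t**3 + t + 1, t**3 + t**2 + 1.
None of them divide P (all give nonzero remainder).
Monic irreducibles of degree 4 over GF(2): t**4 + t + 1, t**4 + t**3 + 1, t**4 + t**3 + t**2 + t + 1.
None of them divide P (all give nonzero remainder).
No irreducible factor of degree ≤ 4 exists, so P is irreducible over GF(2).

Yes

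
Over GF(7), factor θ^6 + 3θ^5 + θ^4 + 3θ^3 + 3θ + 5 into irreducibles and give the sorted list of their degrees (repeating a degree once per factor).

6

Write h(θ) = θ^6 + 3θ^5 + θ^4 + 3θ^3 + 3θ + 5.
Complete factorization: h(θ) = (θ^6 + 3θ^5 + θ^4 + 3θ^3 + 3θ + 5).
Factor degrees with multiplicity: 6 = 6.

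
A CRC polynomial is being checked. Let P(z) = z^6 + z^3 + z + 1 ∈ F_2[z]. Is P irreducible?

No

Check for roots in F_2: P(0) = 1; P(1) = 0 → root.
P(1) = 0, so (z − 1) divides P(z); P is reducible.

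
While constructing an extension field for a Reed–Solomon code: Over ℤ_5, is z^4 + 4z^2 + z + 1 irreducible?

No

Write f(z) = z^4 + 4z^2 + z + 1.
Check for roots in ℤ_5: f(0) = 1; f(1) = 2; f(2) = 0 → root; f(3) = 1; f(4) = 0 → root.
f(2) = 0, so (z − 2) divides f(z); f is reducible.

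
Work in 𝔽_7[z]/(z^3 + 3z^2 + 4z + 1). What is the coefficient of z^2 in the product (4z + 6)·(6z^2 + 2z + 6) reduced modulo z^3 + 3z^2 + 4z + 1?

Multiply in 𝔽_7[z]: (4z + 6)·(6z^2 + 2z + 6) = 3z^3 + 2z^2 + z + 1.
Reduce using z^3 ≡ 4z^2 + 3z + 6 (mod z^3 + 3z^2 + 4z + 1).
Reduced: 3z + 5.

0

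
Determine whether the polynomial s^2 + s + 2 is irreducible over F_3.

Yes

Write m(s) = s^2 + s + 2.
Check for roots in F_3: m(0) = 2; m(1) = 1; m(2) = 2.
No roots. A degree-2 polynomial over a field with no linear factor is irreducible.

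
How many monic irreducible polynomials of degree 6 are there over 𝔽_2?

9

The number of monic irreducibles of degree 6 over GF(2) is (1/6)·Σ_{d∣6} μ(6/d) 2^d.
Divisors of 6: 1, 2, 3, 6; μ(6/d) for each: 1, -1, -1, 1.
Σ = 2^1 − 2^2 − 2^3 + 2^6 = 54.
N = 54/6 = 9.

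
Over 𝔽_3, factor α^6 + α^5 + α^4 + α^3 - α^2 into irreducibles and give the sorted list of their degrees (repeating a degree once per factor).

1, 1, 1, 3

Write h(α) = α^6 + α^5 + α^4 + α^3 - α^2.
Roots in 𝔽_3: h(0) = 0 → root; h(1) = 0 → root; h(2) = 2.
Linear factors from roots: (α), (α - 1).
Complete factorization: h(α) = (α - 1)·(α)^2·(α^3 - α^2 + 1).
Factor degrees with multiplicity: 1 + 1 + 1 + 3 = 6.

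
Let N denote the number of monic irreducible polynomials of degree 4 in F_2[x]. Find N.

Gauss's count: N_{2}(4) = (1/4) Σ_{d|4} μ(4/d)·2^d.
Divisors of 4: 1, 2, 4; μ(4/d) for each: 0, -1, 1.
Σ = − 2^2 + 2^4 = 12.
N = 12/4 = 3.

3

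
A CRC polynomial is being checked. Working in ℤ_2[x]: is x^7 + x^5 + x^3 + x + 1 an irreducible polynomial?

Yes

Write f(x) = x^7 + x^5 + x^3 + x + 1.
Check for roots in ℤ_2: f(0) = 1; f(1) = 1.
No roots, so no linear factors.
Monic irreducibles of degree 2 over GF(2): x^2 + x + 1.
None of them divide f (all give nonzero remainder).
Monic irreducibles of degree 3 over GF(2): x^3 + x + 1, x^3 + x^2 + 1.
None of them divide f (all give nonzero remainder).
No irreducible factor of degree ≤ 3 exists, so f is irreducible over GF(2).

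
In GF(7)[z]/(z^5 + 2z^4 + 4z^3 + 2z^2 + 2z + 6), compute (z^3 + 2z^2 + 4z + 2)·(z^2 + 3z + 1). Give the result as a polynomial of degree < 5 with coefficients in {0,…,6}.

Multiply in GF(7)[z]: (z^3 + 2z^2 + 4z + 2)·(z^2 + 3z + 1) = z^5 + 5z^4 + 4z^3 + 2z^2 + 3z + 2.
Reduce using z^5 ≡ 5z^4 + 3z^3 + 5z^2 + 5z + 1 (mod z^5 + 2z^4 + 4z^3 + 2z^2 + 2z + 6).
Reduced: 3z^4 + z + 3.

3z^4 + z + 3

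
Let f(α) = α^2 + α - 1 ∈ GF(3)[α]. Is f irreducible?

Check for roots in GF(3): f(0) = 2; f(1) = 1; f(2) = 2.
No roots. A degree-2 polynomial over a field with no linear factor is irreducible.

Yes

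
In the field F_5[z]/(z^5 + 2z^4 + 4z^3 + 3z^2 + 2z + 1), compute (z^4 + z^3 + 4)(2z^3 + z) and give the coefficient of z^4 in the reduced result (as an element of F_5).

Multiply in F_5[z]: (z^4 + z^3 + 4)·(2z^3 + z) = 2z^7 + 2z^6 + z^5 + z^4 + 3z^3 + 4z.
Reduce using z^5 ≡ 3z^4 + z^3 + 2z^2 + 3z + 4 (mod z^5 + 2z^4 + 4z^3 + 3z^2 + 2z + 1).
Reduced: 4z^4 + 2z^3 + z^2 + 2z + 3.

4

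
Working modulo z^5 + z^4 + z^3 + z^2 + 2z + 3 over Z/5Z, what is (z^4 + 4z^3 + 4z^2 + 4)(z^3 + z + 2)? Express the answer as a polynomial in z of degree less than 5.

Multiply in Z/5Z[z]: (z^4 + 4z^3 + 4z^2 + 4)·(z^3 + z + 2) = z^7 + 4z^6 + z^4 + z^3 + 3z^2 + 4z + 3.
Reduce using z^5 ≡ 4z^4 + 4z^3 + 4z^2 + 3z + 2 (mod z^5 + z^4 + z^3 + z^2 + 2z + 3).
Reduced: z^4 + 3z^2 + 3z.

z^4 + 3z^2 + 3z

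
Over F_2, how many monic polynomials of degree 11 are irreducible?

Gauss's count: N_{2}(11) = (1/11) Σ_{d|11} μ(11/d)·2^d.
Divisors of 11: 1, 11; μ(11/d) for each: -1, 1.
Σ = − 2^1 + 2^11 = 2046.
N = 2046/11 = 186.

186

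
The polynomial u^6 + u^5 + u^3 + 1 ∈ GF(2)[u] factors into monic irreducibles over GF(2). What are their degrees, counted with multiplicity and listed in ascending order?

1, 1, 1, 3

Write f(u) = u^6 + u^5 + u^3 + 1.
Roots in GF(2): f(0) = 1; f(1) = 0 → root.
Linear factors from roots: (u + 1).
Complete factorization: f(u) = (u + 1)^3·(u^3 + u + 1).
Factor degrees with multiplicity: 1 + 1 + 1 + 3 = 6.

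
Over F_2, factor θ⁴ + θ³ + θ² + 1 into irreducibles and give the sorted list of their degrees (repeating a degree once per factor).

Write h(θ) = θ⁴ + θ³ + θ² + 1.
Roots in F_2: h(0) = 1; h(1) = 0 → root.
Linear factors from roots: (θ + 1).
Complete factorization: h(θ) = (θ + 1)·(θ³ + θ + 1).
Factor degrees with multiplicity: 1 + 3 = 4.

1, 3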